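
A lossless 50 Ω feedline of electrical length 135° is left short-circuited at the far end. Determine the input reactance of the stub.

tan(βl) = -1
For a short-circuited stub, Z_in = jZ_0·tan(βl)

X_in ≈ -50 Ω (capacitive)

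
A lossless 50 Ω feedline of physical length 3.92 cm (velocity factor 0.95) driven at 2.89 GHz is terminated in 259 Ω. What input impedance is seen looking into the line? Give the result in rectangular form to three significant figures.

Z_in ≈ 25.1 + j60.1 Ω

λ = v/f = 0.95·c / 2.89 GHz = 0.0986 m
βl = 2π·l/λ = 2π × 0.398 = 143°
tan(βl) = tan(143°) = -0.751
Z_in = Z_0·(Z_L + jZ_0·tanβl)/(Z_0 + jZ_L·tanβl)
     = 50·(259 − j37.5)/(50 − j194)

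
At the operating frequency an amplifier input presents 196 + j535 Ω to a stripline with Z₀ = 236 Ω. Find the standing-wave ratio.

VSWR ≈ 8.1

Γ = (Z_L − Z_0)/(Z_L + Z_0) = (-40 + j535)/(432 + j535)
|Γ| = 536/688 = 0.78
VSWR = (1 + |Γ|)/(1 − |Γ|) = 1.78/0.22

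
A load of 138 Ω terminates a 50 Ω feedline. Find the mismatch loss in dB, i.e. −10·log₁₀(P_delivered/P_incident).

mismatch loss ≈ 1.07 dB

Γ = (138 − 50)/(138 + 50) = 0.468
|Γ|² = 0.219, so P_del/P_inc = 1 − |Γ|² = 0.781
ML = −10·log₁₀(1 − |Γ|²)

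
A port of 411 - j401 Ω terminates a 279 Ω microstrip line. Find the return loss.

RL ≈ 5.53 dB

Γ = (132 − j401)/(690 − j401), |Γ| = 0.529
RL = −20·log₁₀|Γ| = −20·log₁₀(0.529)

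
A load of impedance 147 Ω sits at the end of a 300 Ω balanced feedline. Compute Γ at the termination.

Γ = -0.342

Γ = (Z_L − Z_0)/(Z_L + Z_0) = (147 − 300)/(147 + 300) = -153/447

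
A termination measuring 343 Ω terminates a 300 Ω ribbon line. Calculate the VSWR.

VSWR ≈ 1.14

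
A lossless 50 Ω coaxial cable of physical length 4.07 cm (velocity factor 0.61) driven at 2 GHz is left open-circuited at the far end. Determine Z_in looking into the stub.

Z_in ≈ +j138 Ω

λ = v/f = 0.61·c / 2 GHz = 0.0915 m
βl = 2π·l/λ = 2π × 0.445 = 160°
tan(βl) = -0.361
For an open-circuited stub, Z_in = −jZ_0·cot(βl) = −jZ_0/tan(βl)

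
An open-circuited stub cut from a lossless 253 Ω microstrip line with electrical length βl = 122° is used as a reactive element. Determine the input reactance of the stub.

X_in ≈ 158 Ω (inductive)

tan(βl) = -1.6
For an open-circuited stub, Z_in = −jZ_0·cot(βl) = −jZ_0/tan(βl)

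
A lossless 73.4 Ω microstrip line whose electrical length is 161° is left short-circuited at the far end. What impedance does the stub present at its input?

Z_in ≈ −j25.3 Ω

tan(βl) = -0.344
For a short-circuited stub, Z_in = jZ_0·tan(βl)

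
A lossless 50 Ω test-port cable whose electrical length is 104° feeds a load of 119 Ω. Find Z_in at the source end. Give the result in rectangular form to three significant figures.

tan(βl) = tan(104°) = -4.01
Z_in = Z_0·(Z_L + jZ_0·tanβl)/(Z_0 + jZ_L·tanβl)
     = 50·(119 − j201)/(50 − j477)

Z_in ≈ 22.1 + j10.2 Ω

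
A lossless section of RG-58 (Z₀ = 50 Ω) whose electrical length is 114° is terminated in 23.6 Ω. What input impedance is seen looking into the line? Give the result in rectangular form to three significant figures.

Z_in ≈ 67.2 − j41.1 Ω

tan(βl) = tan(114°) = -2.25
Z_in = Z_0·(Z_L + jZ_0·tanβl)/(Z_0 + jZ_L·tanβl)
     = 50·(23.6 − j112)/(50 − j53)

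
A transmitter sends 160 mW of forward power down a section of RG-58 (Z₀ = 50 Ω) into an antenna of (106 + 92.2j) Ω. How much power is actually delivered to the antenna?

|Γ| = |(56 + j92.2)/(156 + j92.2)| = 0.595
|Γ|² = 0.354
P_refl = |Γ|²·P_inc = 56.7 mW, P_del = (1 − |Γ|²)·P_inc = 103 mW

P_delivered ≈ 103 mW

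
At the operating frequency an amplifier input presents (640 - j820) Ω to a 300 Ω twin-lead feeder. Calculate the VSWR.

VSWR ≈ 5.94

Γ = (Z_L − Z_0)/(Z_L + Z_0) = (340 − j820)/(940 − j820)
|Γ| = 888/1250 = 0.712
VSWR = (1 + |Γ|)/(1 − |Γ|) = 1.71/0.288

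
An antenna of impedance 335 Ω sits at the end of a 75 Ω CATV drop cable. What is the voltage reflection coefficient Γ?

Γ = 0.634

Γ = (Z_L − Z_0)/(Z_L + Z_0) = (335 − 75)/(335 + 75) = 260/410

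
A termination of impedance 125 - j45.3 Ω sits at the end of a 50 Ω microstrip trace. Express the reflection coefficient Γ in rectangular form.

Γ ≈ 0.464 − j0.139

Γ = (Z_L − Z_0)/(Z_L + Z_0) = (75 − j45.3)/(175 − j45.3)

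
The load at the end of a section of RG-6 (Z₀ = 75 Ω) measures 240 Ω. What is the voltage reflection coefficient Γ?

Γ = 0.524

Γ = (Z_L − Z_0)/(Z_L + Z_0) = (240 − 75)/(240 + 75) = 165/315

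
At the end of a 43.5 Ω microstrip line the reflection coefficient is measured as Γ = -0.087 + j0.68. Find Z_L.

Z_L = Z_0·(1 + Γ)/(1 − Γ) = 43.5·(0.913 + j0.68)/(1.09 − j0.68)

Z_L ≈ 14 + j36 Ω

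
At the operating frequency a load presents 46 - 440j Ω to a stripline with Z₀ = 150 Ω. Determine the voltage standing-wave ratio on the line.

VSWR ≈ 31.6

Γ = (Z_L − Z_0)/(Z_L + Z_0) = (-104 − j440)/(196 − j440)
|Γ| = 452/482 = 0.939
VSWR = (1 + |Γ|)/(1 − |Γ|) = 1.94/0.0614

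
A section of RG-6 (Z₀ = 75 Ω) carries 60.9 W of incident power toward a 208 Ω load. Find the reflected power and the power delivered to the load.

P_reflected ≈ 13.5 W; P_delivered ≈ 47.4 W

Γ = (208 − 75)/(208 + 75) = 0.47
|Γ|² = 0.221
P_refl = |Γ|²·P_inc = 13.5 W, P_del = (1 − |Γ|²)·P_inc = 47.4 W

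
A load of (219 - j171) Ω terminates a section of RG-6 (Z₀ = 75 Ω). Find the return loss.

RL ≈ 3.64 dB

Γ = (144 − j171)/(294 − j171), |Γ| = 0.657
RL = −20·log₁₀|Γ| = −20·log₁₀(0.657)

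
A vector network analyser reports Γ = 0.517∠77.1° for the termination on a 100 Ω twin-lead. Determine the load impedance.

Z_L ≈ 70.7 + j97.2 Ω

Z_L = Z_0·(1 + Γ)/(1 − Γ) = 100·(1.12 + j0.504)/(0.885 − j0.504)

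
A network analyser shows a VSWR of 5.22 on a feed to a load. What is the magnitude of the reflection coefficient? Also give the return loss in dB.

|Γ| = (S − 1)/(S + 1) = (5.22 − 1)/(5.22 + 1) = 4.22/6.22
RL = −20·log₁₀|Γ| = −20·log₁₀(0.678)

|Γ| ≈ 0.678; return loss ≈ 3.37 dB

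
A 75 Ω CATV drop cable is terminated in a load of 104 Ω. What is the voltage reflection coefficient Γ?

Γ = (Z_L − Z_0)/(Z_L + Z_0) = (104 − 75)/(104 + 75) = 29/179

Γ = 0.162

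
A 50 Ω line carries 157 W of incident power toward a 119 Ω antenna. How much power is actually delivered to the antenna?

Γ = (119 − 50)/(119 + 50) = 0.408
|Γ|² = 0.167
P_refl = |Γ|²·P_inc = 26.2 W, P_del = (1 − |Γ|²)·P_inc = 131 W

P_delivered ≈ 131 W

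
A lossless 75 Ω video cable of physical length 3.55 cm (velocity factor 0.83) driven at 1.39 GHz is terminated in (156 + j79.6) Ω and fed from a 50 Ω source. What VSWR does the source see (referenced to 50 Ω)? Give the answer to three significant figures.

λ = v/f = 0.83·c / 1.39 GHz = 0.179 m
βl = 2π·l/λ = 2π × 0.198 = 71.3°
tan(βl) = 2.96
Z_in = Z_0·(Z_L + jZ_0·tanβl)/(Z_0 + jZ_L·tanβl) = 35.8 − j37.8 Ω
Γ_s = (Z_in − Z_s)/(Z_in + Z_s) = (-14.2 − j37.8)/(85.8 − j37.8), |Γ_s| = 0.43
VSWR = (1 + |Γ_s|)/(1 − |Γ_s|)

VSWR ≈ 2.51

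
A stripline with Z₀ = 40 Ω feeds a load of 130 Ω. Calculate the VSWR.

VSWR ≈ 3.25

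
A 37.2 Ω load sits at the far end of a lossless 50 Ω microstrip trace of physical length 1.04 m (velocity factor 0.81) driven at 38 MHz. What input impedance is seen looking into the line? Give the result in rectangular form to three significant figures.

Z_in ≈ 55.1 + j14.7 Ω

λ = v/f = 0.81·c / 38 MHz = 6.39 m
βl = 2π·l/λ = 2π × 0.163 = 58.5°
tan(βl) = tan(58.5°) = 1.63
Z_in = Z_0·(Z_L + jZ_0·tanβl)/(Z_0 + jZ_L·tanβl)
     = 50·(37.2 + j81.7)/(50 + j60.8)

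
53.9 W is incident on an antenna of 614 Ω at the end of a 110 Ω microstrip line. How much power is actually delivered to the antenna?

Γ = (614 − 110)/(614 + 110) = 0.696
|Γ|² = 0.485
P_refl = |Γ|²·P_inc = 26.1 W, P_del = (1 − |Γ|²)·P_inc = 27.8 W

P_delivered ≈ 27.8 W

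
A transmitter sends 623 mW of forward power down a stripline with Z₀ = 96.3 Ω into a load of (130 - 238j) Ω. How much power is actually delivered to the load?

P_delivered ≈ 289 mW

|Γ| = |(33.7 − j238)/(226.3 − j238)| = 0.732
|Γ|² = 0.536
P_refl = |Γ|²·P_inc = 334 mW, P_del = (1 − |Γ|²)·P_inc = 289 mW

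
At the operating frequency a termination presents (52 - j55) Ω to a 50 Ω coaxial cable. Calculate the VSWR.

Γ = (Z_L − Z_0)/(Z_L + Z_0) = (2 − j55)/(102 − j55)
|Γ| = 55/116 = 0.475
VSWR = (1 + |Γ|)/(1 − |Γ|) = 1.47/0.525

VSWR ≈ 2.81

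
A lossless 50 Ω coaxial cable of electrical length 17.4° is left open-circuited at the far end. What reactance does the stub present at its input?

X_in ≈ -160 Ω (capacitive)

tan(βl) = 0.313
For an open-circuited stub, Z_in = −jZ_0·cot(βl) = −jZ_0/tan(βl)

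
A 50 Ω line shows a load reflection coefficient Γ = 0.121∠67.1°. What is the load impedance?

Z_L ≈ 53.5 + j12.1 Ω

Z_L = Z_0·(1 + Γ)/(1 − Γ) = 50·(1.05 + j0.111)/(0.953 − j0.111)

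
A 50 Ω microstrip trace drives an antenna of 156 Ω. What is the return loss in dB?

Γ = (156 − 50)/(156 + 50) = 0.515
RL = −20·log₁₀|Γ| = −20·log₁₀(0.515)

RL ≈ 5.77 dB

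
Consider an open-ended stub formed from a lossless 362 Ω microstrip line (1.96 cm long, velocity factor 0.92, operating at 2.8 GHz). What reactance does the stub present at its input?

X_in ≈ -121 Ω (capacitive)

λ = v/f = 0.92·c / 2.8 GHz = 0.0986 m
βl = 2π·l/λ = 2π × 0.199 = 71.6°
tan(βl) = 3
For an open-ended stub, Z_in = −jZ_0·cot(βl) = −jZ_0/tan(βl)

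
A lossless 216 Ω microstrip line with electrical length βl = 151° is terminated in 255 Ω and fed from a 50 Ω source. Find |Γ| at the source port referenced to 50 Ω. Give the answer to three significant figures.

tan(βl) = -0.554
Z_in = Z_0·(Z_L + jZ_0·tanβl)/(Z_0 + jZ_L·tanβl) = 233 + j33 Ω
Γ_s = (Z_in − Z_s)/(Z_in + Z_s) = (183 + j33)/(283 + j33), |Γ_s| = 0.653

|Γ| ≈ 0.653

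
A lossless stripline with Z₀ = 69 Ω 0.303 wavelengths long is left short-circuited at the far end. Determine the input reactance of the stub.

X_in ≈ -199 Ω (capacitive)

βl = 2π × 0.303 = 109°
tan(βl) = -2.89
For a short-circuited stub, Z_in = jZ_0·tan(βl)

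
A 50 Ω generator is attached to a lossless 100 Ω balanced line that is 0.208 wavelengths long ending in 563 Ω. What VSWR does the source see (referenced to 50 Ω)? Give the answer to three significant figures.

βl = 2π × 0.208 = 74.9°
tan(βl) = 3.7
Z_in = Z_0·(Z_L + jZ_0·tanβl)/(Z_0 + jZ_L·tanβl) = 19 − j26.1 Ω
Γ_s = (Z_in − Z_s)/(Z_in + Z_s) = (-31 − j26.1)/(69 − j26.1), |Γ_s| = 0.549
VSWR = (1 + |Γ_s|)/(1 − |Γ_s|)

VSWR ≈ 3.44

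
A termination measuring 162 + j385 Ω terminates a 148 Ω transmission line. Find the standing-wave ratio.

Γ = (Z_L − Z_0)/(Z_L + Z_0) = (14 + j385)/(310 + j385)
|Γ| = 385/494 = 0.779
VSWR = (1 + |Γ|)/(1 − |Γ|) = 1.78/0.221

VSWR ≈ 8.07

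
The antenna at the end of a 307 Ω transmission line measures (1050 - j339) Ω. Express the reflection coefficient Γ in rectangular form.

Γ ≈ 0.574 − j0.106

Γ = (Z_L − Z_0)/(Z_L + Z_0) = (743 − j339)/(1357 − j339)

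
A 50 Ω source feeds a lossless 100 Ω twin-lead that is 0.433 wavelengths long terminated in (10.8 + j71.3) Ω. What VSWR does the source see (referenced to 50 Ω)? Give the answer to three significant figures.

βl = 2π × 0.433 = 156°
tan(βl) = -0.448
Z_in = Z_0·(Z_L + jZ_0·tanβl)/(Z_0 + jZ_L·tanβl) = 7.44 + j20.4 Ω
Γ_s = (Z_in − Z_s)/(Z_in + Z_s) = (-42.6 + j20.4)/(57.4 + j20.4), |Γ_s| = 0.774
VSWR = (1 + |Γ_s|)/(1 − |Γ_s|)

VSWR ≈ 7.86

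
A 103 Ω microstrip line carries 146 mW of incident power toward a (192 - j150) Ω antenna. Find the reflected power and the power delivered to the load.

P_reflected ≈ 40.6 mW; P_delivered ≈ 105 mW

|Γ| = |(89 − j150)/(295 − j150)| = 0.527
|Γ|² = 0.278
P_refl = |Γ|²·P_inc = 40.6 mW, P_del = (1 − |Γ|²)·P_inc = 105 mW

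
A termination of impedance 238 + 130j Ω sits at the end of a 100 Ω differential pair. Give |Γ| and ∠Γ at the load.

Γ = (Z_L − Z_0)/(Z_L + Z_0) = (138 + j130)/(338 + j130)
|Γ| = 190/362 = 0.524

Γ ≈ 0.524 ∠ 22.3°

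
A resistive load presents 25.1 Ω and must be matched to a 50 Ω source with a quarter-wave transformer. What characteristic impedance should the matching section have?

Z_qwt = √(Z_0·R_L) = √(50 × 25.1) = √1255

Z_qwt ≈ 35.4 Ω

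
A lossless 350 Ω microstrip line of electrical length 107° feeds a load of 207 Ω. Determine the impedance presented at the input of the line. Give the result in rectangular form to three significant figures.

tan(βl) = tan(107°) = -3.27
Z_in = Z_0·(Z_L + jZ_0·tanβl)/(Z_0 + jZ_L·tanβl)
     = 350·(207 − j1140)/(350 − j677)

Z_in ≈ 511 − j157 Ω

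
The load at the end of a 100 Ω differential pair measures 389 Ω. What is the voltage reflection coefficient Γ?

Γ = 0.591

Γ = (Z_L − Z_0)/(Z_L + Z_0) = (389 − 100)/(389 + 100) = 289/489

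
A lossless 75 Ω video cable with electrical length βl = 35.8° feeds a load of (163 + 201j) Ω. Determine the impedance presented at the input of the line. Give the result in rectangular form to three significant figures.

Z_in ≈ 74.5 − j148 Ω

tan(βl) = tan(35.8°) = 0.721
Z_in = Z_0·(Z_L + jZ_0·tanβl)/(Z_0 + jZ_L·tanβl)
     = 75·(163 + j255)/(-70 + j118)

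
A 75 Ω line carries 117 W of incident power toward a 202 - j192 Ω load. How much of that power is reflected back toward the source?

|Γ| = |(127 − j192)/(277 − j192)| = 0.683
|Γ|² = 0.467
P_refl = |Γ|²·P_inc = 54.6 W, P_del = (1 − |Γ|²)·P_inc = 62.4 W

P_reflected ≈ 54.6 W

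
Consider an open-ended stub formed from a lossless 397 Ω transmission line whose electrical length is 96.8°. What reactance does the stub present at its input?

X_in ≈ 47.3 Ω (inductive)

tan(βl) = -8.39
For an open-ended stub, Z_in = −jZ_0·cot(βl) = −jZ_0/tan(βl)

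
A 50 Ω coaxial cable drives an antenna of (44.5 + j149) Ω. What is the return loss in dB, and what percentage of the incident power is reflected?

Γ = (-5.5 + j149)/(94.5 + j149), |Γ| = 0.845
RL = −20·log₁₀(0.845) = 1.46 dB
P_refl/P_inc = |Γ|² = 0.714

RL ≈ 1.46 dB; 71.4% of incident power reflected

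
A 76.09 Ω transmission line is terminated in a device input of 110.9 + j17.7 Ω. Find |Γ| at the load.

|Γ| ≈ 0.208

Γ = (Z_L − Z_0)/(Z_L + Z_0) = (34.81 + j17.7)/(187 + j17.7)
|Γ| = 39.1/188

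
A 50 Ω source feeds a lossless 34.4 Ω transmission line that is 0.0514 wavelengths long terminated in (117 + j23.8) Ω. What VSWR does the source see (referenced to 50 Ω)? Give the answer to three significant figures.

VSWR ≈ 2.64

βl = 2π × 0.0514 = 18.5°
tan(βl) = 0.335
Z_in = Z_0·(Z_L + jZ_0·tanβl)/(Z_0 + jZ_L·tanβl) = 69 − j56.2 Ω
Γ_s = (Z_in − Z_s)/(Z_in + Z_s) = (19 − j56.2)/(119 − j56.2), |Γ_s| = 0.451
VSWR = (1 + |Γ_s|)/(1 − |Γ_s|)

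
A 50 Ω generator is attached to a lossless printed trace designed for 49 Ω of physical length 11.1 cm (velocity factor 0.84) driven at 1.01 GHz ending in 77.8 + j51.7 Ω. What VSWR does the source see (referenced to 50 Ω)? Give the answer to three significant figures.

λ = v/f = 0.84·c / 1.01 GHz = 0.25 m
βl = 2π·l/λ = 2π × 0.445 = 160°
tan(βl) = -0.361
Z_in = Z_0·(Z_L + jZ_0·tanβl)/(Z_0 + jZ_L·tanβl) = 39.3 + j41 Ω
Γ_s = (Z_in − Z_s)/(Z_in + Z_s) = (-10.7 + j41)/(89.3 + j41), |Γ_s| = 0.431
VSWR = (1 + |Γ_s|)/(1 − |Γ_s|)

VSWR ≈ 2.51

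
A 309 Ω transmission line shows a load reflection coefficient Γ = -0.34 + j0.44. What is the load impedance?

Z_L ≈ 107 + j137 Ω

Z_L = Z_0·(1 + Γ)/(1 − Γ) = 309·(0.66 + j0.44)/(1.34 − j0.44)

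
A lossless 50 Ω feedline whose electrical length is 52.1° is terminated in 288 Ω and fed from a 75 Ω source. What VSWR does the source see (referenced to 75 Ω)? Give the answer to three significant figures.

VSWR ≈ 6.85

tan(βl) = 1.28
Z_in = Z_0·(Z_L + jZ_0·tanβl)/(Z_0 + jZ_L·tanβl) = 13.7 − j37.1 Ω
Γ_s = (Z_in − Z_s)/(Z_in + Z_s) = (-61.3 − j37.1)/(88.7 − j37.1), |Γ_s| = 0.745
VSWR = (1 + |Γ_s|)/(1 − |Γ_s|)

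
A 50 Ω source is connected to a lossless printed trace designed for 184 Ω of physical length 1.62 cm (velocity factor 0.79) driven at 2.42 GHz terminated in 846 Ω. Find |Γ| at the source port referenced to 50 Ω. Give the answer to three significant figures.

|Γ| ≈ 0.702

λ = v/f = 0.79·c / 2.42 GHz = 0.0979 m
βl = 2π·l/λ = 2π × 0.165 = 59.6°
tan(βl) = 1.7
Z_in = Z_0·(Z_L + jZ_0·tanβl)/(Z_0 + jZ_L·tanβl) = 53 − j101 Ω
Γ_s = (Z_in − Z_s)/(Z_in + Z_s) = (2.98 − j101)/(103 − j101), |Γ_s| = 0.702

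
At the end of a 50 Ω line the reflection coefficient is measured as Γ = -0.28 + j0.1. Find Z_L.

Z_L = Z_0·(1 + Γ)/(1 − Γ) = 50·(0.72 + j0.1)/(1.28 − j0.1)

Z_L ≈ 27.7 + j6.07 Ω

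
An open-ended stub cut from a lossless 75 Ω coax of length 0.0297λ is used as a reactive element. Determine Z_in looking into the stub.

βl = 2π × 0.0297 = 10.7°
tan(βl) = 0.189
For an open-ended stub, Z_in = −jZ_0·cot(βl) = −jZ_0/tan(βl)

Z_in ≈ −j397 Ω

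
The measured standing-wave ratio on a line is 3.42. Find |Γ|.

|Γ| ≈ 0.548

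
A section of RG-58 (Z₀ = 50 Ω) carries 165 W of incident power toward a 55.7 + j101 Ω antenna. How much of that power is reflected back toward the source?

|Γ| = |(5.7 + j101)/(105.7 + j101)| = 0.692
|Γ|² = 0.479
P_refl = |Γ|²·P_inc = 79 W, P_del = (1 − |Γ|²)·P_inc = 86 W

P_reflected ≈ 79 W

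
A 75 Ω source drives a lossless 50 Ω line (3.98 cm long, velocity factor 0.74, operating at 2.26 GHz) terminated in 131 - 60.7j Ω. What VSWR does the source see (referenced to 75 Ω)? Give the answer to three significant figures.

VSWR ≈ 2.7

λ = v/f = 0.74·c / 2.26 GHz = 0.0982 m
βl = 2π·l/λ = 2π × 0.405 = 146°
tan(βl) = -0.678
Z_in = Z_0·(Z_L + jZ_0·tanβl)/(Z_0 + jZ_L·tanβl) = 60 + j67.8 Ω
Γ_s = (Z_in − Z_s)/(Z_in + Z_s) = (-15 + j67.8)/(135 + j67.8), |Γ_s| = 0.459
VSWR = (1 + |Γ_s|)/(1 − |Γ_s|)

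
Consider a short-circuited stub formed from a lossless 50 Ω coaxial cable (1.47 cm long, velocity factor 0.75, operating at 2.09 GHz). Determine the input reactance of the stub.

X_in ≈ 57.8 Ω (inductive)

λ = v/f = 0.75·c / 2.09 GHz = 0.108 m
βl = 2π·l/λ = 2π × 0.137 = 49.2°
tan(βl) = 1.16
For a short-circuited stub, Z_in = jZ_0·tan(βl)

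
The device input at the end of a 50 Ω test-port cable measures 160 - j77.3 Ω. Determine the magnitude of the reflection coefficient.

|Γ| ≈ 0.601

Γ = (Z_L − Z_0)/(Z_L + Z_0) = (110 − j77.3)/(210 − j77.3)
|Γ| = 134/224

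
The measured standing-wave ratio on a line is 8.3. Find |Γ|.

|Γ| ≈ 0.785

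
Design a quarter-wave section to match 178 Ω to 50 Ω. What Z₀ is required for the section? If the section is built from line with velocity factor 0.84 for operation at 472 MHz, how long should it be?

Z_qwt = √(Z_0·R_L) = √(50 × 178) = √8900
λ = 0.84·c/f = 0.534 m, so l = λ/4 = 0.133 m

Z_qwt ≈ 94.3 Ω; length ≈ 13.3 cm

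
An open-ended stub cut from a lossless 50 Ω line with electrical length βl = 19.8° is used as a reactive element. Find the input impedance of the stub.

Z_in ≈ −j139 Ω

tan(βl) = 0.36
For an open-ended stub, Z_in = −jZ_0·cot(βl) = −jZ_0/tan(βl)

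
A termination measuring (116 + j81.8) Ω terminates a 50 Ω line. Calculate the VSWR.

Γ = (Z_L − Z_0)/(Z_L + Z_0) = (66 + j81.8)/(166 + j81.8)
|Γ| = 105/185 = 0.568
VSWR = (1 + |Γ|)/(1 − |Γ|) = 1.57/0.432

VSWR ≈ 3.63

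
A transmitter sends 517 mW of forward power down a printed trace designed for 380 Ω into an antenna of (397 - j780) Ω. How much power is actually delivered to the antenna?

P_delivered ≈ 257 mW

|Γ| = |(17 − j780)/(777 − j780)| = 0.709
|Γ|² = 0.502
P_refl = |Γ|²·P_inc = 260 mW, P_del = (1 − |Γ|²)·P_inc = 257 mW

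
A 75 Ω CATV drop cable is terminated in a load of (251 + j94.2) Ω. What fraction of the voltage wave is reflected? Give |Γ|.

Γ = (Z_L − Z_0)/(Z_L + Z_0) = (176 + j94.2)/(326 + j94.2)
|Γ| = 200/339

|Γ| ≈ 0.588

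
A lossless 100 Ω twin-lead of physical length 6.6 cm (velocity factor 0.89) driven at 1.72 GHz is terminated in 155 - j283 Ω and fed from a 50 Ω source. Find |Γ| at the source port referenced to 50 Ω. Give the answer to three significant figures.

λ = v/f = 0.89·c / 1.72 GHz = 0.155 m
βl = 2π·l/λ = 2π × 0.425 = 153°
tan(βl) = -0.508
Z_in = Z_0·(Z_L + jZ_0·tanβl)/(Z_0 + jZ_L·tanβl) = 240 + j330 Ω
Γ_s = (Z_in − Z_s)/(Z_in + Z_s) = (190 + j330)/(290 + j330), |Γ_s| = 0.867

|Γ| ≈ 0.867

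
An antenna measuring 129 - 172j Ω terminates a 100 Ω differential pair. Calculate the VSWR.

VSWR ≈ 4.12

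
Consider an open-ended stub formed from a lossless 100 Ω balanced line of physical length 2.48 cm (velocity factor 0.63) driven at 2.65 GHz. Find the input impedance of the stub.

λ = v/f = 0.63·c / 2.65 GHz = 0.0713 m
βl = 2π·l/λ = 2π × 0.348 = 125°
tan(βl) = -1.42
For an open-ended stub, Z_in = −jZ_0·cot(βl) = −jZ_0/tan(βl)

Z_in ≈ +j70.5 Ω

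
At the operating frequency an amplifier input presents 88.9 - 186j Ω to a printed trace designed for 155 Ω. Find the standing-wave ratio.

VSWR ≈ 4.61

Γ = (Z_L − Z_0)/(Z_L + Z_0) = (-66.1 − j186)/(243.9 − j186)
|Γ| = 197/307 = 0.644
VSWR = (1 + |Γ|)/(1 − |Γ|) = 1.64/0.356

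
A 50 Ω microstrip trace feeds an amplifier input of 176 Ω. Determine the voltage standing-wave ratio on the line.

Γ = (176 − 50)/(176 + 50) = 0.558
VSWR = (1 + 0.558)/(1 − 0.558)

VSWR ≈ 3.52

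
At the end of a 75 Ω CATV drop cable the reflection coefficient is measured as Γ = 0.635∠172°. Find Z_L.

Z_L = Z_0·(1 + Γ)/(1 − Γ) = 75·(0.371 + j0.0884)/(1.63 − j0.0884)

Z_L ≈ 16.8 + j4.98 Ω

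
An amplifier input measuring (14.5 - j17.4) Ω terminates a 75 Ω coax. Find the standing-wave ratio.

VSWR ≈ 5.46

Γ = (Z_L − Z_0)/(Z_L + Z_0) = (-60.5 − j17.4)/(89.5 − j17.4)
|Γ| = 63/91.2 = 0.69
VSWR = (1 + |Γ|)/(1 − |Γ|) = 1.69/0.31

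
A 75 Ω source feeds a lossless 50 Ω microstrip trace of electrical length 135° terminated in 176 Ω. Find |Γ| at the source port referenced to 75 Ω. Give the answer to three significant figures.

tan(βl) = -1
Z_in = Z_0·(Z_L + jZ_0·tanβl)/(Z_0 + jZ_L·tanβl) = 26.3 + j42.5 Ω
Γ_s = (Z_in − Z_s)/(Z_in + Z_s) = (-48.7 + j42.5)/(101 + j42.5), |Γ_s| = 0.589

|Γ| ≈ 0.589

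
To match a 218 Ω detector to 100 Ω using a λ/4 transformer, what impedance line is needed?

Z_qwt ≈ 148 Ω

Z_qwt = √(Z_0·R_L) = √(100 × 218) = √21800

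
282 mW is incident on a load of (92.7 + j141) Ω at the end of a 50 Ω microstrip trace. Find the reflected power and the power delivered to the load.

P_reflected ≈ 152 mW; P_delivered ≈ 130 mW

|Γ| = |(42.7 + j141)/(142.7 + j141)| = 0.734
|Γ|² = 0.539
P_refl = |Γ|²·P_inc = 152 mW, P_del = (1 − |Γ|²)·P_inc = 130 mW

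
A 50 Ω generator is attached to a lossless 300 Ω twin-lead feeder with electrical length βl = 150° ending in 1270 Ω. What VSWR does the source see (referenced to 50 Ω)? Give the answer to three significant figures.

VSWR ≈ 19.6

tan(βl) = -0.577
Z_in = Z_0·(Z_L + jZ_0·tanβl)/(Z_0 + jZ_L·tanβl) = 243 + j420 Ω
Γ_s = (Z_in − Z_s)/(Z_in + Z_s) = (193 + j420)/(293 + j420), |Γ_s| = 0.903
VSWR = (1 + |Γ_s|)/(1 − |Γ_s|)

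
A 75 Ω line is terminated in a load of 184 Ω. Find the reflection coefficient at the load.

Γ = 0.421

Γ = (Z_L − Z_0)/(Z_L + Z_0) = (184 − 75)/(184 + 75) = 109/259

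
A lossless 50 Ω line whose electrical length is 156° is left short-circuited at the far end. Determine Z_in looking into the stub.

Z_in ≈ −j22.3 Ω

tan(βl) = -0.445
For a short-circuited stub, Z_in = jZ_0·tan(βl)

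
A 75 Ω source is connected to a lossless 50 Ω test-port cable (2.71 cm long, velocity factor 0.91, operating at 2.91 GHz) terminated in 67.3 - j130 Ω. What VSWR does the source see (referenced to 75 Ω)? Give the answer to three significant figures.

λ = v/f = 0.91·c / 2.91 GHz = 0.0938 m
βl = 2π·l/λ = 2π × 0.289 = 104°
tan(βl) = -4.01
Z_in = Z_0·(Z_L + jZ_0·tanβl)/(Z_0 + jZ_L·tanβl) = 9.74 + j29.5 Ω
Γ_s = (Z_in − Z_s)/(Z_in + Z_s) = (-65.3 + j29.5)/(84.7 + j29.5), |Γ_s| = 0.798
VSWR = (1 + |Γ_s|)/(1 − |Γ_s|)

VSWR ≈ 8.91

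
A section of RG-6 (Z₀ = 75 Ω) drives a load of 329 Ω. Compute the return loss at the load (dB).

RL ≈ 4.03 dB

Γ = (329 − 75)/(329 + 75) = 0.629
RL = −20·log₁₀|Γ| = −20·log₁₀(0.629)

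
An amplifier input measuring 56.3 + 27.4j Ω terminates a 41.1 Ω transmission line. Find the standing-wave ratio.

VSWR ≈ 1.9

Γ = (Z_L − Z_0)/(Z_L + Z_0) = (15.2 + j27.4)/(97.4 + j27.4)
|Γ| = 31.3/101 = 0.31
VSWR = (1 + |Γ|)/(1 − |Γ|) = 1.31/0.69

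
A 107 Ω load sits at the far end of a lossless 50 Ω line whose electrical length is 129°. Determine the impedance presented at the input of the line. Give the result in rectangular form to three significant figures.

tan(βl) = tan(129°) = -1.23
Z_in = Z_0·(Z_L + jZ_0·tanβl)/(Z_0 + jZ_L·tanβl)
     = 50·(107 − j61.7)/(50 − j132)

Z_in ≈ 33.8 + j27.7 Ω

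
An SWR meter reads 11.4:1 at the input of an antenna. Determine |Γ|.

|Γ| = (S − 1)/(S + 1) = (11.4 − 1)/(11.4 + 1) = 10.4/12.4

|Γ| ≈ 0.839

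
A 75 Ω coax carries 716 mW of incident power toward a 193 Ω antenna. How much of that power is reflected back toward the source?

Γ = (193 − 75)/(193 + 75) = 0.44
|Γ|² = 0.194
P_refl = |Γ|²·P_inc = 139 mW, P_del = (1 − |Γ|²)·P_inc = 577 mW

P_reflected ≈ 139 mW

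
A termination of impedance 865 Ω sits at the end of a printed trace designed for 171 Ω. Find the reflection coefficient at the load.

Γ = 0.67

Γ = (Z_L − Z_0)/(Z_L + Z_0) = (865 − 171)/(865 + 171) = 694/1036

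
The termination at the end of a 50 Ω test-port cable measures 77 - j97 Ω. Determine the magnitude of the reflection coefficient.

|Γ| ≈ 0.63

Γ = (Z_L − Z_0)/(Z_L + Z_0) = (27 − j97)/(127 − j97)
|Γ| = 101/160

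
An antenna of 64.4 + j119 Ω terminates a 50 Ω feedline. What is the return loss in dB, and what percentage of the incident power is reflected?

RL ≈ 2.78 dB; 52.7% of incident power reflected

Γ = (14.4 + j119)/(114.4 + j119), |Γ| = 0.726
RL = −20·log₁₀(0.726) = 2.78 dB
P_refl/P_inc = |Γ|² = 0.527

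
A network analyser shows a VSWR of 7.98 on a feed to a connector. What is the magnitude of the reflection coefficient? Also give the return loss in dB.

|Γ| ≈ 0.777; return loss ≈ 2.19 dB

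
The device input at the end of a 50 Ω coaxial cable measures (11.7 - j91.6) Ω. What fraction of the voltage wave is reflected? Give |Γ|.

|Γ| ≈ 0.899

Γ = (Z_L − Z_0)/(Z_L + Z_0) = (-38.3 − j91.6)/(61.7 − j91.6)
|Γ| = 99.3/110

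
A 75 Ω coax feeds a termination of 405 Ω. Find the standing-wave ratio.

VSWR ≈ 5.4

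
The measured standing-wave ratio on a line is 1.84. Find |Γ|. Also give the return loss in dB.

|Γ| ≈ 0.296; return loss ≈ 10.6 dB

|Γ| = (S − 1)/(S + 1) = (1.84 − 1)/(1.84 + 1) = 0.84/2.84
RL = −20·log₁₀|Γ| = −20·log₁₀(0.296)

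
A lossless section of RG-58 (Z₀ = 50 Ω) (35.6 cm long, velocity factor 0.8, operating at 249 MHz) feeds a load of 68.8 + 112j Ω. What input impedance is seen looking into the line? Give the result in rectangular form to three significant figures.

Z_in ≈ 10.8 + j21.8 Ω

λ = v/f = 0.8·c / 249 MHz = 0.964 m
βl = 2π·l/λ = 2π × 0.369 = 133°
tan(βl) = tan(133°) = -1.07
Z_in = Z_0·(Z_L + jZ_0·tanβl)/(Z_0 + jZ_L·tanβl)
     = 50·(68.8 + j58.3)/(170 − j73.9)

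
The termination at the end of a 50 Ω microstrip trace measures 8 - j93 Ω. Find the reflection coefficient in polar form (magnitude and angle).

Γ ≈ 0.931 ∠ -56.3°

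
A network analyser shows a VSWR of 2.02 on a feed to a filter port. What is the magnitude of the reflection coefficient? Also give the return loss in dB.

|Γ| ≈ 0.338; return loss ≈ 9.43 dB

|Γ| = (S − 1)/(S + 1) = (2.02 − 1)/(2.02 + 1) = 1.02/3.02
RL = −20·log₁₀|Γ| = −20·log₁₀(0.338)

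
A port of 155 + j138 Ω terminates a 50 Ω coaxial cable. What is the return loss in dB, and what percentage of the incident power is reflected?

RL ≈ 3.08 dB; 49.2% of incident power reflected

Γ = (105 + j138)/(205 + j138), |Γ| = 0.702
RL = −20·log₁₀(0.702) = 3.08 dB
P_refl/P_inc = |Γ|² = 0.492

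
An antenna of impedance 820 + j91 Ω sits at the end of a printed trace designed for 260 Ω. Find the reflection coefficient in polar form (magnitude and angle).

Γ ≈ 0.523 ∠ 4.41°

Γ = (Z_L − Z_0)/(Z_L + Z_0) = (560 + j91)/(1080 + j91)
|Γ| = 567/1080 = 0.523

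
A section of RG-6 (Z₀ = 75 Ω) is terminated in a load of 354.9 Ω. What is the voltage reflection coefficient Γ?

Γ = 0.651

Γ = (Z_L − Z_0)/(Z_L + Z_0) = (354.9 − 75)/(354.9 + 75) = 279.9/429.9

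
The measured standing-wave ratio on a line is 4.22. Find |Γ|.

|Γ| ≈ 0.617

|Γ| = (S − 1)/(S + 1) = (4.22 − 1)/(4.22 + 1) = 3.22/5.22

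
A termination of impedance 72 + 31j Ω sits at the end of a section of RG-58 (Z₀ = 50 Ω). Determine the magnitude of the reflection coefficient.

Γ = (Z_L − Z_0)/(Z_L + Z_0) = (22 + j31)/(122 + j31)
|Γ| = 38/126

|Γ| ≈ 0.302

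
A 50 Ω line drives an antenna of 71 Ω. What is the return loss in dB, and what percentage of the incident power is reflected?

Γ = (71 − 50)/(71 + 50) = 0.174
RL = −20·log₁₀(0.174) = 15.2 dB
P_refl/P_inc = |Γ|² = 0.0301

RL ≈ 15.2 dB; 3.01% of incident power reflected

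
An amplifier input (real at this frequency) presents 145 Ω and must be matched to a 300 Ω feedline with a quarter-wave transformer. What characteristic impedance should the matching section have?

Z_qwt ≈ 209 Ω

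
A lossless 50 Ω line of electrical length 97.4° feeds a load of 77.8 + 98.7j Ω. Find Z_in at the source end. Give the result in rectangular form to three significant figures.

Z_in ≈ 11.6 − j9.13 Ω

tan(βl) = tan(97.4°) = -7.7
Z_in = Z_0·(Z_L + jZ_0·tanβl)/(Z_0 + jZ_L·tanβl)
     = 50·(77.8 − j286)/(810 − j599)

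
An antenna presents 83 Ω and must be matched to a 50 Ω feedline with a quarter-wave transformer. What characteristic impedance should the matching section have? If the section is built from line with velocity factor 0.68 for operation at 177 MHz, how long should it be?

Z_qwt ≈ 64.4 Ω; length ≈ 28.8 cm

Z_qwt = √(Z_0·R_L) = √(50 × 83) = √4150
λ = 0.68·c/f = 1.15 m, so l = λ/4 = 0.288 m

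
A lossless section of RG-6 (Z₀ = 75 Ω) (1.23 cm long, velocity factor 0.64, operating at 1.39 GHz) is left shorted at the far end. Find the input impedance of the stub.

λ = v/f = 0.64·c / 1.39 GHz = 0.138 m
βl = 2π·l/λ = 2π × 0.089 = 32.1°
tan(βl) = 0.626
For a shorted stub, Z_in = jZ_0·tan(βl)

Z_in ≈ +j47 Ω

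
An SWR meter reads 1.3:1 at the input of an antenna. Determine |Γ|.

|Γ| ≈ 0.13

|Γ| = (S − 1)/(S + 1) = (1.3 − 1)/(1.3 + 1) = 0.3/2.3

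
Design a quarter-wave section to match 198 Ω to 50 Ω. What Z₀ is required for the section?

Z_qwt = √(Z_0·R_L) = √(50 × 198) = √9900

Z_qwt ≈ 99.5 Ω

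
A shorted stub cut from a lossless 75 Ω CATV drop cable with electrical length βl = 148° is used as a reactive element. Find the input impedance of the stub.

Z_in ≈ −j46.9 Ω

tan(βl) = -0.625
For a shorted stub, Z_in = jZ_0·tan(βl)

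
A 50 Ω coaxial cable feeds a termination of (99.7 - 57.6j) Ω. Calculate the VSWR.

VSWR ≈ 2.8

Γ = (Z_L − Z_0)/(Z_L + Z_0) = (49.7 − j57.6)/(149.7 − j57.6)
|Γ| = 76.1/160 = 0.474
VSWR = (1 + |Γ|)/(1 − |Γ|) = 1.47/0.526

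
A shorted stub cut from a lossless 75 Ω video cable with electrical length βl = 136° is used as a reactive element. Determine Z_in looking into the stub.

tan(βl) = -0.966
For a shorted stub, Z_in = jZ_0·tan(βl)

Z_in ≈ −j72.4 Ω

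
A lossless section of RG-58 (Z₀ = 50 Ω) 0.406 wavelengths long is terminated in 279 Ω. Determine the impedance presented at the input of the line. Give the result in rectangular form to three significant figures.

βl = 2π × 0.406 = 146°
tan(βl) = tan(146°) = -0.67
Z_in = Z_0·(Z_L + jZ_0·tanβl)/(Z_0 + jZ_L·tanβl)
     = 50·(279 − j33.5)/(50 − j187)

Z_in ≈ 27 + j67.4 Ω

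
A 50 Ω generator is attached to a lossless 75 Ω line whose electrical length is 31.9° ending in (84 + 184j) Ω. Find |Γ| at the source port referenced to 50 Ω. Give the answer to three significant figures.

|Γ| ≈ 0.827

tan(βl) = 0.622
Z_in = Z_0·(Z_L + jZ_0·tanβl)/(Z_0 + jZ_L·tanβl) = 153 − j236 Ω
Γ_s = (Z_in − Z_s)/(Z_in + Z_s) = (103 − j236)/(203 − j236), |Γ_s| = 0.827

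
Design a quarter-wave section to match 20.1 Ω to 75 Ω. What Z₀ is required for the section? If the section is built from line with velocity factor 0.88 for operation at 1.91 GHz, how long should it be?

Z_qwt ≈ 38.8 Ω; length ≈ 3.46 cm

Z_qwt = √(Z_0·R_L) = √(75 × 20.1) = √1508
λ = 0.88·c/f = 0.138 m, so l = λ/4 = 0.0346 m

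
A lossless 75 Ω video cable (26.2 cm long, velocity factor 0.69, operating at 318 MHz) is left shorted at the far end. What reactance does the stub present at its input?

X_in ≈ -52.7 Ω (capacitive)

λ = v/f = 0.69·c / 318 MHz = 0.651 m
βl = 2π·l/λ = 2π × 0.402 = 145°
tan(βl) = -0.703
For a shorted stub, Z_in = jZ_0·tan(βl)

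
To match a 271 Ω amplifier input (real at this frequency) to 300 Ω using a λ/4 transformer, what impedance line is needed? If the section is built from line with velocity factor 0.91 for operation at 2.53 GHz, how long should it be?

Z_qwt ≈ 285 Ω; length ≈ 2.7 cm

Z_qwt = √(Z_0·R_L) = √(300 × 271) = √81300
λ = 0.91·c/f = 0.108 m, so l = λ/4 = 0.027 m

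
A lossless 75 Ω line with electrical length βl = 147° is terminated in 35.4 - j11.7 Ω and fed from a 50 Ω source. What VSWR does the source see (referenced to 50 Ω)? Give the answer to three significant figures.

tan(βl) = -0.649
Z_in = Z_0·(Z_L + jZ_0·tanβl)/(Z_0 + jZ_L·tanβl) = 55.8 − j48.2 Ω
Γ_s = (Z_in − Z_s)/(Z_in + Z_s) = (5.82 − j48.2)/(106 − j48.2), |Γ_s| = 0.417
VSWR = (1 + |Γ_s|)/(1 − |Γ_s|)

VSWR ≈ 2.43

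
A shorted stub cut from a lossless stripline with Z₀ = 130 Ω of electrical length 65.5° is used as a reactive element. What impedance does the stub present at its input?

tan(βl) = 2.19
For a shorted stub, Z_in = jZ_0·tan(βl)

Z_in ≈ +j285 Ω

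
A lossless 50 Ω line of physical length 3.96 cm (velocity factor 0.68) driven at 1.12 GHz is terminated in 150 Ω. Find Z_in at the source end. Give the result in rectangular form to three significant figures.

Z_in ≈ 17.3 − j9.19 Ω

λ = v/f = 0.68·c / 1.12 GHz = 0.182 m
βl = 2π·l/λ = 2π × 0.217 = 78.3°
tan(βl) = tan(78.3°) = 4.82
Z_in = Z_0·(Z_L + jZ_0·tanβl)/(Z_0 + jZ_L·tanβl)
     = 50·(150 + j241)/(50 + j722)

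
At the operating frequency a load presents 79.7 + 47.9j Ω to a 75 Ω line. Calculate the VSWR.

Γ = (Z_L − Z_0)/(Z_L + Z_0) = (4.7 + j47.9)/(154.7 + j47.9)
|Γ| = 48.1/162 = 0.297
VSWR = (1 + |Γ|)/(1 − |Γ|) = 1.3/0.703

VSWR ≈ 1.85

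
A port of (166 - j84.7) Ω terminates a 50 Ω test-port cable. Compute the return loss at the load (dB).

Γ = (116 − j84.7)/(216 − j84.7), |Γ| = 0.619
RL = −20·log₁₀|Γ| = −20·log₁₀(0.619)

RL ≈ 4.17 dB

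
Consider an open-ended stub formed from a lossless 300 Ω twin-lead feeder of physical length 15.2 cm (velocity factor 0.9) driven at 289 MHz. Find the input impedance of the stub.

Z_in ≈ −j183 Ω

λ = v/f = 0.9·c / 289 MHz = 0.934 m
βl = 2π·l/λ = 2π × 0.163 = 58.6°
tan(βl) = 1.64
For an open-ended stub, Z_in = −jZ_0·cot(βl) = −jZ_0/tan(βl)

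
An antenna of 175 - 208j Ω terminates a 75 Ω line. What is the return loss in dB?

Γ = (100 − j208)/(250 − j208), |Γ| = 0.71
RL = −20·log₁₀|Γ| = −20·log₁₀(0.71)

RL ≈ 2.98 dB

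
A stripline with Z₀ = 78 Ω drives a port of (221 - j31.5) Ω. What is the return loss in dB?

Γ = (143 − j31.5)/(299 − j31.5), |Γ| = 0.487
RL = −20·log₁₀|Γ| = −20·log₁₀(0.487)

RL ≈ 6.25 dB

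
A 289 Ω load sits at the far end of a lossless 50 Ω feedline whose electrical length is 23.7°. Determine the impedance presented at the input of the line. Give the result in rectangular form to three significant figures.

tan(βl) = tan(23.7°) = 0.439
Z_in = Z_0·(Z_L + jZ_0·tanβl)/(Z_0 + jZ_L·tanβl)
     = 50·(289 + j21.9)/(50 + j127)

Z_in ≈ 46.3 − j95.6 Ω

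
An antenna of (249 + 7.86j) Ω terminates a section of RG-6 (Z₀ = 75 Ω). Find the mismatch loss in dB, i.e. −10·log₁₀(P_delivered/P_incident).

mismatch loss ≈ 1.48 dB

Γ = (174 + j7.86)/(324 + j7.86), |Γ| = 0.537
|Γ|² = 0.289, so P_del/P_inc = 1 − |Γ|² = 0.711
ML = −10·log₁₀(1 − |Γ|²)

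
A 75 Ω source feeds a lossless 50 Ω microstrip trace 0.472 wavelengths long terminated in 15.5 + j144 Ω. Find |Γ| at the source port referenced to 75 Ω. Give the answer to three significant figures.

|Γ| ≈ 0.926

βl = 2π × 0.472 = 170°
tan(βl) = -0.178
Z_in = Z_0·(Z_L + jZ_0·tanβl)/(Z_0 + jZ_L·tanβl) = 6.99 + j89.6 Ω
Γ_s = (Z_in − Z_s)/(Z_in + Z_s) = (-68 + j89.6)/(82 + j89.6), |Γ_s| = 0.926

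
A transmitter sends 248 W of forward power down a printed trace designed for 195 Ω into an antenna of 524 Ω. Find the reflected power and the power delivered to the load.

P_reflected ≈ 51.9 W; P_delivered ≈ 196 W

Γ = (524 − 195)/(524 + 195) = 0.458
|Γ|² = 0.209
P_refl = |Γ|²·P_inc = 51.9 W, P_del = (1 − |Γ|²)·P_inc = 196 W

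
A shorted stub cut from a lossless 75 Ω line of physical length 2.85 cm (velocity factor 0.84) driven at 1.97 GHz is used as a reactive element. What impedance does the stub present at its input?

λ = v/f = 0.84·c / 1.97 GHz = 0.128 m
βl = 2π·l/λ = 2π × 0.223 = 80.2°
tan(βl) = 5.79
For a shorted stub, Z_in = jZ_0·tan(βl)

Z_in ≈ +j435 Ω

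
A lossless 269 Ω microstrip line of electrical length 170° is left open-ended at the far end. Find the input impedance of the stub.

Z_in ≈ +j1530 Ω

tan(βl) = -0.176
For an open-ended stub, Z_in = −jZ_0·cot(βl) = −jZ_0/tan(βl)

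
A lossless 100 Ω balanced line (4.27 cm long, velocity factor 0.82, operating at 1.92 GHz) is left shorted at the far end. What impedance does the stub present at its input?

Z_in ≈ −j173 Ω

λ = v/f = 0.82·c / 1.92 GHz = 0.128 m
βl = 2π·l/λ = 2π × 0.333 = 120°
tan(βl) = -1.73
For a shorted stub, Z_in = jZ_0·tan(βl)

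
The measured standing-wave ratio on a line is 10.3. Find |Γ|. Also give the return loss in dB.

|Γ| ≈ 0.823; return loss ≈ 1.69 dB

|Γ| = (S − 1)/(S + 1) = (10.3 − 1)/(10.3 + 1) = 9.3/11.3
RL = −20·log₁₀|Γ| = −20·log₁₀(0.823)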